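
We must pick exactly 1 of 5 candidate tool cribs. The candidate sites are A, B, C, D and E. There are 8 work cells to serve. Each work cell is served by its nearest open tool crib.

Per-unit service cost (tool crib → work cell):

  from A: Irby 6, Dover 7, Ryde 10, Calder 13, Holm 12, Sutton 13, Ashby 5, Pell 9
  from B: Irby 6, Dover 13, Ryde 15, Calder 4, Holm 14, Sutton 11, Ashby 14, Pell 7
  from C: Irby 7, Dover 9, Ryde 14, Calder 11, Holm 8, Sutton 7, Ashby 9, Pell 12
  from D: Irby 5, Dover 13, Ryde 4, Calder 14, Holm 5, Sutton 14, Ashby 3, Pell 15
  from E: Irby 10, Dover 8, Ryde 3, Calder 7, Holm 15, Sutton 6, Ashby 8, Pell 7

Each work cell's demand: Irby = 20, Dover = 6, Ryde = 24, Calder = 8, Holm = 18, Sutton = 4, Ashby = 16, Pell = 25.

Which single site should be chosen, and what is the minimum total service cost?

Choose D only; total service cost 955.

With exactly 1 open, each work cell uses its cheapest among the chosen.
{D}: Irby→D 5·20=100, Dover→D 13·6=78, Ryde→D 4·24=96, Calder→D 14·8=112, Holm→D 5·18=90, Sutton→D 14·4=56, Ashby→D 3·16=48, Pell→D 15·25=375. Service cost 955.
{E}: service cost 973
{A}: service cost 1079
Among all 5 size-1 choices, {D} is lowest.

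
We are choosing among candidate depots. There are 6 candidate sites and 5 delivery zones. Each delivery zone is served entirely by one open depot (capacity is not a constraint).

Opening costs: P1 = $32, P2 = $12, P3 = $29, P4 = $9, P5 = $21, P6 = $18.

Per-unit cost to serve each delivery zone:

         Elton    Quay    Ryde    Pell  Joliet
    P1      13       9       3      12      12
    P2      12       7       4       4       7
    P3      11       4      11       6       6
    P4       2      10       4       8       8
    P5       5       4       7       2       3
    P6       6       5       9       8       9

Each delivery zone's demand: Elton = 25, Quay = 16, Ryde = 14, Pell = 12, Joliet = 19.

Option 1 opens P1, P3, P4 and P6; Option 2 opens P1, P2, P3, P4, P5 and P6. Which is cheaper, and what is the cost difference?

Option 2 is cheaper by 72.

Option 1: {P1, P3, P4, P6}: Elton→P4 2·25=50, Quay→P3 4·16=64, Ryde→P1 3·14=42, Pell→P3 6·12=72, Joliet→P3 6·19=114. Service 342; fixed 88; total 430.
Option 2: {P1, P2, P3, P4, P5, P6}: Elton→P4 2·25=50, Quay→P3 4·16=64, Ryde→P1 3·14=42, Pell→P5 2·12=24, Joliet→P5 3·19=57. Service 237; fixed 121; total 358.
Difference: |430 − 358| = 72.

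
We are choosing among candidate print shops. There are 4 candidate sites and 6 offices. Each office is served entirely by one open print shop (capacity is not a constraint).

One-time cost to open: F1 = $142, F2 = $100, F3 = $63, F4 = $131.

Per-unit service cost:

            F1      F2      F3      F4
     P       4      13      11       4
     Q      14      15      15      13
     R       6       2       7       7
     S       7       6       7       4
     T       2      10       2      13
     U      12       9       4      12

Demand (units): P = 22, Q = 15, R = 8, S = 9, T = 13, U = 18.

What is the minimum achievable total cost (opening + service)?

Minimum total cost: 667

For any fixed open set, each office goes to its cheapest open site; total = fixed + service.
{F3, F4}: P→F4 4·22=88, Q→F4 13·15=195, R→F3 7·8=56, S→F4 4·9=36, T→F3 2·13=26, U→F3 4·18=72. Service 473; fixed 194; total 667.
{F1, F3}: P→F1 4·22=88, Q→F1 14·15=210, R→F1 6·8=48, S→F1 7·9=63, T→F1 2·13=26, U→F3 4·18=72. Service 507; fixed 205; total 712.
{F2, F3, F4}: P→F4 4·22=88, Q→F4 13·15=195, R→F2 2·8=16, S→F4 4·9=36, T→F3 2·13=26, U→F3 4·18=72. Service 433; fixed 294; total 727.
{F1, F2, F3, F4}: P→F1 4·22=88, Q→F4 13·15=195, R→F2 2·8=16, S→F4 4·9=36, T→F1 2·13=26, U→F3 4·18=72. Service 433; fixed 436; total 869.
(All 15 nonempty subsets were checked; F3 and F4 is lowest.)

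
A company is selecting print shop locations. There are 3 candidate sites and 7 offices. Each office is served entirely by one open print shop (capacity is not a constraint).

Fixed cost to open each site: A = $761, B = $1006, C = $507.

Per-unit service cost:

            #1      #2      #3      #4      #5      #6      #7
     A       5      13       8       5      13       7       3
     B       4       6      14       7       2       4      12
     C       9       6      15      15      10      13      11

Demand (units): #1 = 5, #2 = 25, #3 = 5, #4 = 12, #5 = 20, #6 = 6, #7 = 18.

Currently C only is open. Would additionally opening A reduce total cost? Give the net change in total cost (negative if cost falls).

Current service cost with {C}: 926.
Adding A: each office re-picks its cheapest; new service cost 571, saving 355.
Extra fixed cost: 761. Net change = 761 − 355 = 406.
(Totals: 1433 → 1839.)

No — net change +406 (cost rises by 406).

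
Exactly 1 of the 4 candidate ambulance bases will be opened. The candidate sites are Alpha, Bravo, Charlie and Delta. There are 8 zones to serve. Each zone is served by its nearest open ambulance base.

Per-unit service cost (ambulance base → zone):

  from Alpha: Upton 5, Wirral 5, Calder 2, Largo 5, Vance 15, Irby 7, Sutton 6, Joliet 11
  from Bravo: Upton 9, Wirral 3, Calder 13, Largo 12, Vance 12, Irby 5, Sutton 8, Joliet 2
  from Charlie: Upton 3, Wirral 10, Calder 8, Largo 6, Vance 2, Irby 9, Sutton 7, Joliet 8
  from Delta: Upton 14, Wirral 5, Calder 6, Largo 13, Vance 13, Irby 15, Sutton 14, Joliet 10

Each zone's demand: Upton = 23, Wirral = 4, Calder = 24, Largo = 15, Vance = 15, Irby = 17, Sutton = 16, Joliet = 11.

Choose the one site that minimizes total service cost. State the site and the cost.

Choose Charlie only; total service cost 774.

With exactly 1 open, each zone uses its cheapest among the chosen.
{Charlie}: Upton→Charlie 3·23=69, Wirral→Charlie 10·4=40, Calder→Charlie 8·24=192, Largo→Charlie 6·15=90, Vance→Charlie 2·15=30, Irby→Charlie 9·17=153, Sutton→Charlie 7·16=112, Joliet→Charlie 8·11=88. Service cost 774.
{Alpha}: service cost 819
{Bravo}: service cost 1126
Among all 4 size-1 choices, {Charlie} is lowest.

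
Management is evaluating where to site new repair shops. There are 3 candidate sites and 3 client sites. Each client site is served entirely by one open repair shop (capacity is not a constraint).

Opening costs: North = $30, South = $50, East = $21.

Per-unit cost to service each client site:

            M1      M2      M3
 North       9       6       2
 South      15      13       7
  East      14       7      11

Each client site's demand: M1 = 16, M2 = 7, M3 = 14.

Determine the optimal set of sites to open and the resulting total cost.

For any fixed open set, each client site goes to its cheapest open site; total = fixed + service.
{North}: M1→North 9·16=144, M2→North 6·7=42, M3→North 2·14=28. Service 214; fixed 30; total 244.
{North, East}: service 214 + fixed 51 = 265
{North, South}: M1→North 9·16=144, M2→North 6·7=42, M3→North 2·14=28. Service 214; fixed 80; total 294.
{North, South, East}: service 214 + fixed 101 = 315
No other subset beats 244.

Open North only; minimum total cost 244.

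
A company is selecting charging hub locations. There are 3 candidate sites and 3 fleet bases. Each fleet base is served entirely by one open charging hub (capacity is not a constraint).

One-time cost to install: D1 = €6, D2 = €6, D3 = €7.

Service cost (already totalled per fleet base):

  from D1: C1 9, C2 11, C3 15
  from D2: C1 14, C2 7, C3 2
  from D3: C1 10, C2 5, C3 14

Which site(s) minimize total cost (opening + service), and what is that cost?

For any fixed open set, each fleet base goes to its cheapest open site; total = fixed + service.
{D2}: C1→D2 14, C2→D2 7, C3→D2 2. Service 23; fixed 6; total 29.
{D1, D2}: C1→D1 9, C2→D2 7, C3→D2 2. Service 18; fixed 12; total 30.
{D2, D3}: service 17 + fixed 13 = 30
{D1, D2, D3}: service 16 + fixed 19 = 35
No other subset beats 29.

Open D2 only; minimum total cost 29.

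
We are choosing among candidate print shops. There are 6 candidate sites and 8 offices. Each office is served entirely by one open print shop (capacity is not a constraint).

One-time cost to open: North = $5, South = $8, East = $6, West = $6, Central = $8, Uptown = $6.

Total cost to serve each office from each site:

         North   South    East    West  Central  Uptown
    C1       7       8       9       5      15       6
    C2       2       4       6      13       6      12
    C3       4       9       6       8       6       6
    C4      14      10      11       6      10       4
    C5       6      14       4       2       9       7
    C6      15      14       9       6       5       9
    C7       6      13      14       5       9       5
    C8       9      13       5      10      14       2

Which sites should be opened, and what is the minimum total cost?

For any fixed open set, each office goes to its cheapest open site; total = fixed + service.
{North, West, Uptown}: C1→West 5, C2→North 2, C3→North 4, C4→Uptown 4, C5→West 2, C6→West 6, C7→West 5, C8→Uptown 2. Service 30; fixed 17; total 47.
{North, Uptown}: service 38 + fixed 11 = 49
{North, West}: C1→West 5, C2→North 2, C3→North 4, C4→West 6, C5→West 2, C6→West 6, C7→West 5, C8→North 9. Service 39; fixed 11; total 50.
{North, South, East, West, Central, Uptown}: C1→West 5, C2→North 2, C3→North 4, C4→Uptown 4, C5→West 2, C6→Central 5, C7→West 5, C8→Uptown 2. Service 29; fixed 39; total 68.
No other subset beats 47.

Open North, West and Uptown; minimum total cost 47.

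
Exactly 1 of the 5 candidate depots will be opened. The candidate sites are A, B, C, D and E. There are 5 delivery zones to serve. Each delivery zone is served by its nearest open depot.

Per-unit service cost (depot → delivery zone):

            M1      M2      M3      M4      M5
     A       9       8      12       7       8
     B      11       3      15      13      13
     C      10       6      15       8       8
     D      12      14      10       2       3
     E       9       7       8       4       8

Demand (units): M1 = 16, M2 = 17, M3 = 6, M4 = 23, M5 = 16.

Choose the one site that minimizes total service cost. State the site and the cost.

With exactly 1 open, each delivery zone uses its cheapest among the chosen.
{E}: M1→E 9·16=144, M2→E 7·17=119, M3→E 8·6=48, M4→E 4·23=92, M5→E 8·16=128. Service cost 531.
{D}: service cost 584
{A}: service cost 641
Among all 5 size-1 choices, {E} is lowest.

Choose E only; total service cost 531.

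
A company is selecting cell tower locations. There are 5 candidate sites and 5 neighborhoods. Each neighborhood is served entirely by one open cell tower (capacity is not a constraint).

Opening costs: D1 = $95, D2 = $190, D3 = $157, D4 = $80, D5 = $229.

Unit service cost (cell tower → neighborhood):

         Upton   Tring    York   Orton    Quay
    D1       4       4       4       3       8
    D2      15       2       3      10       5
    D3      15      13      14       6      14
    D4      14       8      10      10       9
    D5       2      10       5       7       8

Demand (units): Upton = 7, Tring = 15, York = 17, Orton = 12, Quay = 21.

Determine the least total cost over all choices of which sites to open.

For any fixed open set, each neighborhood goes to its cheapest open site; total = fixed + service.
{D1}: Upton→D1 4·7=28, Tring→D1 4·15=60, York→D1 4·17=68, Orton→D1 3·12=36, Quay→D1 8·21=168. Service 360; fixed 95; total 455.
{D1, D2}: Upton→D1 4·7=28, Tring→D2 2·15=30, York→D2 3·17=51, Orton→D1 3·12=36, Quay→D2 5·21=105. Service 250; fixed 285; total 535.
{D1, D4}: service 360 + fixed 175 = 535
{D1, D2, D3, D4, D5}: service 236 + fixed 751 = 987
No other subset beats 455.

Minimum total cost: 455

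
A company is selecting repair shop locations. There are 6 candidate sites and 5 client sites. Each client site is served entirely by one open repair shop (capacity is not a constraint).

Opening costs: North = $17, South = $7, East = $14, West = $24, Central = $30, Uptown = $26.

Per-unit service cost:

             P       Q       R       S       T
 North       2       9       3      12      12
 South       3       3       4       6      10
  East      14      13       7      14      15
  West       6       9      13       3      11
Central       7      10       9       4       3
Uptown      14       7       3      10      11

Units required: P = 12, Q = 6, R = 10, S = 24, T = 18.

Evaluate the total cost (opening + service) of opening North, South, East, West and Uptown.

Each client site is assigned to its cheapest site among the open ones.
{North, South, East, West, Uptown}: P→North 2·12=24, Q→South 3·6=18, R→North 3·10=30, S→West 3·24=72, T→South 10·18=180. Service 324; fixed 88; total 412.

Total cost: 412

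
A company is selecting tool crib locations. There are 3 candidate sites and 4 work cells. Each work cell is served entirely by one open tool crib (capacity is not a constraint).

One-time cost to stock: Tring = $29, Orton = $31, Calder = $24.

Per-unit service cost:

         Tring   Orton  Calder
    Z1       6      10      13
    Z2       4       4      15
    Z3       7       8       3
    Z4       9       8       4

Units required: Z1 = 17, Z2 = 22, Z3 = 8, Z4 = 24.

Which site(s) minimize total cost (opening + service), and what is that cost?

Open Tring and Calder; minimum total cost 363.

For any fixed open set, each work cell goes to its cheapest open site; total = fixed + service.
{Tring, Calder}: Z1→Tring 6·17=102, Z2→Tring 4·22=88, Z3→Calder 3·8=24, Z4→Calder 4·24=96. Service 310; fixed 53; total 363.
{Tring, Orton, Calder}: Z1→Tring 6·17=102, Z2→Tring 4·22=88, Z3→Calder 3·8=24, Z4→Calder 4·24=96. Service 310; fixed 84; total 394.
{Orton, Calder}: service 378 + fixed 55 = 433
{Calder}: Z1→Calder 13·17=221, Z2→Calder 15·22=330, Z3→Calder 3·8=24, Z4→Calder 4·24=96. Service 671; fixed 24; total 695.
No other subset beats 363.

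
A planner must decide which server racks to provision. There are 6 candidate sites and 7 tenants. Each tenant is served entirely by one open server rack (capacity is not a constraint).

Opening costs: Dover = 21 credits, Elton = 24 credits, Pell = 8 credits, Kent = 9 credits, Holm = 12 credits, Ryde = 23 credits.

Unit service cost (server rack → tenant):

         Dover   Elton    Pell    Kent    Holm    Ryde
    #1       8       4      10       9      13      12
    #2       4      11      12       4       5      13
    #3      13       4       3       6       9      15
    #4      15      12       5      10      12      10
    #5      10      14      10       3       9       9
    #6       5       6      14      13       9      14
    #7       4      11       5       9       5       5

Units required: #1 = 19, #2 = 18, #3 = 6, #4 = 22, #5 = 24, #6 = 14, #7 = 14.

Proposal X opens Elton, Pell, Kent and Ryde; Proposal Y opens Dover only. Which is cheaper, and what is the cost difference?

Proposal X is cheaper by 453.

Proposal X: {Elton, Pell, Kent, Ryde}: #1→Elton 4·19=76, #2→Kent 4·18=72, #3→Pell 3·6=18, #4→Pell 5·22=110, #5→Kent 3·24=72, #6→Elton 6·14=84, #7→Pell 5·14=70. Service 502; fixed 64; total 566.
Proposal Y: {Dover}: #1→Dover 8·19=152, #2→Dover 4·18=72, #3→Dover 13·6=78, #4→Dover 15·22=330, #5→Dover 10·24=240, #6→Dover 5·14=70, #7→Dover 4·14=56. Service 998; fixed 21; total 1019.
Difference: |566 − 1019| = 453.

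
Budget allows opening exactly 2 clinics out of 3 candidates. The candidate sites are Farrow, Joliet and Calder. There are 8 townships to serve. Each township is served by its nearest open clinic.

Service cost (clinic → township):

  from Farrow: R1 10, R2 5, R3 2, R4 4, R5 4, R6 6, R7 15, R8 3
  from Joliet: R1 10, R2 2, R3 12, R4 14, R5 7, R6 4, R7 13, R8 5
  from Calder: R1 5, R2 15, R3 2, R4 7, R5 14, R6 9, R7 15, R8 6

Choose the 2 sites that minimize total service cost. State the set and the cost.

Choose Farrow and Joliet; total service cost 42.

With exactly 2 open, each township uses its cheapest among the chosen.
{Farrow, Joliet}: R1→Farrow 10, R2→Joliet 2, R3→Farrow 2, R4→Farrow 4, R5→Farrow 4, R6→Joliet 4, R7→Joliet 13, R8→Farrow 3. Service cost 42.
{Farrow, Calder}: service cost 44
{Joliet, Calder}: service cost 45
Among all 3 size-2 choices, {Farrow, Joliet} is lowest.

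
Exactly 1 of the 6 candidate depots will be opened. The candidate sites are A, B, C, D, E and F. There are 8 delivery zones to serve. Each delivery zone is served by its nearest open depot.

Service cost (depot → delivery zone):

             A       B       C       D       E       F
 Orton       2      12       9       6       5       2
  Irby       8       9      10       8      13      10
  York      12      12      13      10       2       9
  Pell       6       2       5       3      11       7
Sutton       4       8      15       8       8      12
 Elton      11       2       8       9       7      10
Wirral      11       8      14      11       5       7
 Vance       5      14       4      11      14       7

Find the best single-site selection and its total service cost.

With exactly 1 open, each delivery zone uses its cheapest among the chosen.
{A}: Orton→A 2, Irby→A 8, York→A 12, Pell→A 6, Sutton→A 4, Elton→A 11, Wirral→A 11, Vance→A 5. Service cost 59.
{F}: service cost 64
{E}: service cost 65
Among all 6 size-1 choices, {A} is lowest.

Choose A only; total service cost 59.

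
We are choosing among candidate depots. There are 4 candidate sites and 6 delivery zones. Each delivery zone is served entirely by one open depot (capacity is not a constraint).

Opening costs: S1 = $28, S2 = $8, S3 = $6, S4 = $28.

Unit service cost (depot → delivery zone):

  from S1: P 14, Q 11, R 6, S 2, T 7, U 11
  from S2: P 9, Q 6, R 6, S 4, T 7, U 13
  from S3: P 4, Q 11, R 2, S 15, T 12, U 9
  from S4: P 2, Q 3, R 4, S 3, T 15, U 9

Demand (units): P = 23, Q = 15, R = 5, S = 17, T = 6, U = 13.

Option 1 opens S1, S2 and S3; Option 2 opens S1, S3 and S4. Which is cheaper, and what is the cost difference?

Option 2 is cheaper by 71.

Option 1: {S1, S2, S3}: P→S3 4·23=92, Q→S2 6·15=90, R→S3 2·5=10, S→S1 2·17=34, T→S1 7·6=42, U→S3 9·13=117. Service 385; fixed 42; total 427.
Option 2: {S1, S3, S4}: P→S4 2·23=46, Q→S4 3·15=45, R→S3 2·5=10, S→S1 2·17=34, T→S1 7·6=42, U→S3 9·13=117. Service 294; fixed 62; total 356.
Difference: |427 − 356| = 71.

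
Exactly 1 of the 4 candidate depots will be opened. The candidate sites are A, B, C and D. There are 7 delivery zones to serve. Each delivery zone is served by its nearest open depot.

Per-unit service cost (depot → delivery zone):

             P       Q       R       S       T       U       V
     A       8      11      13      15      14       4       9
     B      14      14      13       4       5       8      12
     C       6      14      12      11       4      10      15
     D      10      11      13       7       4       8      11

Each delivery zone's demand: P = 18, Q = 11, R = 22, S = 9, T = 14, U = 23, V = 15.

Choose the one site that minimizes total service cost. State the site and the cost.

With exactly 1 open, each delivery zone uses its cheapest among the chosen.
{D}: P→D 10·18=180, Q→D 11·11=121, R→D 13·22=286, S→D 7·9=63, T→D 4·14=56, U→D 8·23=184, V→D 11·15=165. Service cost 1055.
{A}: service cost 1109
{C}: service cost 1136
Among all 4 size-1 choices, {D} is lowest.

Choose D only; total service cost 1055.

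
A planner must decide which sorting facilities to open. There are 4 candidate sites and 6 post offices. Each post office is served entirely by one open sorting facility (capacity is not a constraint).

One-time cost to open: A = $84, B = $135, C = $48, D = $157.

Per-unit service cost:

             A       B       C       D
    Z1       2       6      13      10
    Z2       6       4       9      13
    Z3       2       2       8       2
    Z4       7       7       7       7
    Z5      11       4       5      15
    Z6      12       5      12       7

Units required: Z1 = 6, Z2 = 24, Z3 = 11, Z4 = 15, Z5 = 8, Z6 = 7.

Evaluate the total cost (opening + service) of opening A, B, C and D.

Total cost: 726

Each post office is assigned to its cheapest site among the open ones.
{A, B, C, D}: Z1→A 2·6=12, Z2→B 4·24=96, Z3→A 2·11=22, Z4→A 7·15=105, Z5→B 4·8=32, Z6→B 5·7=35. Service 302; fixed 424; total 726.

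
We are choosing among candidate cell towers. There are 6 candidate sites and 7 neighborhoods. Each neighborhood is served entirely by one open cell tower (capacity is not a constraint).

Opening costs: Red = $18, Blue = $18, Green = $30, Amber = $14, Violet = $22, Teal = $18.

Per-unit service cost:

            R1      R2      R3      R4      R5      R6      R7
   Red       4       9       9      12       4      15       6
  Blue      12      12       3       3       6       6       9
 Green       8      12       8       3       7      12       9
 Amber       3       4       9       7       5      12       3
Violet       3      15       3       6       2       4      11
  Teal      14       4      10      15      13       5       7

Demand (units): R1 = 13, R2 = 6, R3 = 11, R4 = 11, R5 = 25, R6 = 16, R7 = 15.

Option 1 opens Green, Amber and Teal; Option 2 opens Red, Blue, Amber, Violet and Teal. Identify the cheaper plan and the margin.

Option 1: {Green, Amber, Teal}: R1→Amber 3·13=39, R2→Amber 4·6=24, R3→Green 8·11=88, R4→Green 3·11=33, R5→Amber 5·25=125, R6→Teal 5·16=80, R7→Amber 3·15=45. Service 434; fixed 62; total 496.
Option 2: {Red, Blue, Amber, Violet, Teal}: R1→Amber 3·13=39, R2→Amber 4·6=24, R3→Blue 3·11=33, R4→Blue 3·11=33, R5→Violet 2·25=50, R6→Violet 4·16=64, R7→Amber 3·15=45. Service 288; fixed 90; total 378.
Difference: |496 − 378| = 118.

Option 2 is cheaper by 118.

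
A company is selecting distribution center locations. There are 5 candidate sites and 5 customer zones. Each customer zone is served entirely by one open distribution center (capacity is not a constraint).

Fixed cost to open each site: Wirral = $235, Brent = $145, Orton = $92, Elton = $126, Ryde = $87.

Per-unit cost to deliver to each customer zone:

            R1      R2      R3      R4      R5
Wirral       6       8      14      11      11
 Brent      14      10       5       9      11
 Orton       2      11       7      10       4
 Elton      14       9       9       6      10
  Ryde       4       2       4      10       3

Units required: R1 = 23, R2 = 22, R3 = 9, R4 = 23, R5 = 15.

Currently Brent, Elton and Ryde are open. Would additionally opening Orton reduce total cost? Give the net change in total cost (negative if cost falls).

No — net change +46 (cost rises by 46).

Current service cost with {Brent, Elton, Ryde}: 355.
Adding Orton: each customer zone re-picks its cheapest; new service cost 309, saving 46.
Extra fixed cost: 92. Net change = 92 − 46 = 46.
(Totals: 713 → 759.)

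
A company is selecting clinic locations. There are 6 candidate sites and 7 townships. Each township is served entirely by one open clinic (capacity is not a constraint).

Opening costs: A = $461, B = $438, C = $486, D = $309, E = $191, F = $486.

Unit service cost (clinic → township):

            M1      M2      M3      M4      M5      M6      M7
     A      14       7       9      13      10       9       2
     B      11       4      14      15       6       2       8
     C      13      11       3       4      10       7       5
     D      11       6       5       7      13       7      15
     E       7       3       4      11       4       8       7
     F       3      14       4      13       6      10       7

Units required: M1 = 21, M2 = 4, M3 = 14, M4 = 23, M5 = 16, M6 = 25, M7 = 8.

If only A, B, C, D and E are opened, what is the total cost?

Total cost: 2308

Each township is assigned to its cheapest site among the open ones.
{A, B, C, D, E}: M1→E 7·21=147, M2→E 3·4=12, M3→C 3·14=42, M4→C 4·23=92, M5→E 4·16=64, M6→B 2·25=50, M7→A 2·8=16. Service 423; fixed 1885; total 2308.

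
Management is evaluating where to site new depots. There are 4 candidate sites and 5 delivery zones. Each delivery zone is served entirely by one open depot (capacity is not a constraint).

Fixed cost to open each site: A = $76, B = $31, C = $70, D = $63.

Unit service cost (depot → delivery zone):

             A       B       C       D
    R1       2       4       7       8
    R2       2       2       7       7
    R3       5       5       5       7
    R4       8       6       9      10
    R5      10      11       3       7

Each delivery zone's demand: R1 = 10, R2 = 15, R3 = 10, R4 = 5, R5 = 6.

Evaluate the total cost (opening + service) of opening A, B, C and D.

Total cost: 388

Each delivery zone is assigned to its cheapest site among the open ones.
{A, B, C, D}: R1→A 2·10=20, R2→A 2·15=30, R3→A 5·10=50, R4→B 6·5=30, R5→C 3·6=18. Service 148; fixed 240; total 388.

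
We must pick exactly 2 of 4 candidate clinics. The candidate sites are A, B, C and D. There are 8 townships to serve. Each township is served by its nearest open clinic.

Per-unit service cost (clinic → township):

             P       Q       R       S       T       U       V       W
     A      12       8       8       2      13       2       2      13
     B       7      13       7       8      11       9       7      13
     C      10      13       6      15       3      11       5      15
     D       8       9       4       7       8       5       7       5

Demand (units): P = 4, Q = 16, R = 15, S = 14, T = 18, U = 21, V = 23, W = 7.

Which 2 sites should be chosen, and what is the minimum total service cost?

With exactly 2 open, each township uses its cheapest among the chosen.
{A, D}: P→D 8·4=32, Q→A 8·16=128, R→D 4·15=60, S→A 2·14=28, T→D 8·18=144, U→A 2·21=42, V→A 2·23=46, W→D 5·7=35. Service cost 515.
{A, C}: service cost 519
{C, D}: service cost 643
Among all 6 size-2 choices, {A, D} is lowest.

Choose A and D; total service cost 515.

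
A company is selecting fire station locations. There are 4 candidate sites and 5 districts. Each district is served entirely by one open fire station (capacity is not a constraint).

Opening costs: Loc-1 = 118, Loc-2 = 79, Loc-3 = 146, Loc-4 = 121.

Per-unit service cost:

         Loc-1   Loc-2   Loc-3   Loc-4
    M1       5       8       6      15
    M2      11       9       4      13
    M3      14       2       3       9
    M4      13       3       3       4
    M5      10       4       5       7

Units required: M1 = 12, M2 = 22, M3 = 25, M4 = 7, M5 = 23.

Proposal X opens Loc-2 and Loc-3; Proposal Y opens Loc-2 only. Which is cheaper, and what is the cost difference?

Proposal X: {Loc-2, Loc-3}: M1→Loc-3 6·12=72, M2→Loc-3 4·22=88, M3→Loc-2 2·25=50, M4→Loc-2 3·7=21, M5→Loc-2 4·23=92. Service 323; fixed 225; total 548.
Proposal Y: {Loc-2}: M1→Loc-2 8·12=96, M2→Loc-2 9·22=198, M3→Loc-2 2·25=50, M4→Loc-2 3·7=21, M5→Loc-2 4·23=92. Service 457; fixed 79; total 536.
Difference: |548 − 536| = 12.

Proposal Y is cheaper by 12.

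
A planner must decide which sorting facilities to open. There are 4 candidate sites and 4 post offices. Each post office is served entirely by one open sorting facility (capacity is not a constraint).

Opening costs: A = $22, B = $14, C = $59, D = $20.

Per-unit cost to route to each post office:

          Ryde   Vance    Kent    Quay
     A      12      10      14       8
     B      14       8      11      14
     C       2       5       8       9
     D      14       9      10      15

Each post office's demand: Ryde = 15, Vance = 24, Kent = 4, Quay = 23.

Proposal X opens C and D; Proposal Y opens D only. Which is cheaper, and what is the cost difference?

Proposal X is cheaper by 363.

Proposal X: {C, D}: Ryde→C 2·15=30, Vance→C 5·24=120, Kent→C 8·4=32, Quay→C 9·23=207. Service 389; fixed 79; total 468.
Proposal Y: {D}: Ryde→D 14·15=210, Vance→D 9·24=216, Kent→D 10·4=40, Quay→D 15·23=345. Service 811; fixed 20; total 831.
Difference: |468 − 831| = 363.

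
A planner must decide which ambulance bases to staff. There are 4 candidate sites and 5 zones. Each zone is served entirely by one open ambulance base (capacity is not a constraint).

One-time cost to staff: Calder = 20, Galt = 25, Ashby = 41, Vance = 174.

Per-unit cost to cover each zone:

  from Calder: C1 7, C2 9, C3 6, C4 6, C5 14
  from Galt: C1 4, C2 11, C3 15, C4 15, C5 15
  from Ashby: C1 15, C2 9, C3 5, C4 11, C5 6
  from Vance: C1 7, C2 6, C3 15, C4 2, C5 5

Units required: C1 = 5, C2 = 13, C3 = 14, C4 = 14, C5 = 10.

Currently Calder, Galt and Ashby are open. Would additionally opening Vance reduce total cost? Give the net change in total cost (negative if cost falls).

Current service cost with {Calder, Galt, Ashby}: 351.
Adding Vance: each zone re-picks its cheapest; new service cost 246, saving 105.
Extra fixed cost: 174. Net change = 174 − 105 = 69.
(Totals: 437 → 506.)

No — net change +69 (cost rises by 69).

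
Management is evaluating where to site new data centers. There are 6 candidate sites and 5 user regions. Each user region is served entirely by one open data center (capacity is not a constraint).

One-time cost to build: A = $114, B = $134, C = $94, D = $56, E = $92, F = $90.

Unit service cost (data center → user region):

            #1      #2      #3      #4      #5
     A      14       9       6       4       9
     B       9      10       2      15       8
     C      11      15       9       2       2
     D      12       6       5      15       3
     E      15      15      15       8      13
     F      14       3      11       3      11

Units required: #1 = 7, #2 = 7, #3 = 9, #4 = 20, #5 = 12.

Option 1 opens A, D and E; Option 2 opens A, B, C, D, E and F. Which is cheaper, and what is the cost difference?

Option 1: {A, D, E}: #1→D 12·7=84, #2→D 6·7=42, #3→D 5·9=45, #4→A 4·20=80, #5→D 3·12=36. Service 287; fixed 262; total 549.
Option 2: {A, B, C, D, E, F}: #1→B 9·7=63, #2→F 3·7=21, #3→B 2·9=18, #4→C 2·20=40, #5→C 2·12=24. Service 166; fixed 580; total 746.
Difference: |549 − 746| = 197.

Option 1 is cheaper by 197.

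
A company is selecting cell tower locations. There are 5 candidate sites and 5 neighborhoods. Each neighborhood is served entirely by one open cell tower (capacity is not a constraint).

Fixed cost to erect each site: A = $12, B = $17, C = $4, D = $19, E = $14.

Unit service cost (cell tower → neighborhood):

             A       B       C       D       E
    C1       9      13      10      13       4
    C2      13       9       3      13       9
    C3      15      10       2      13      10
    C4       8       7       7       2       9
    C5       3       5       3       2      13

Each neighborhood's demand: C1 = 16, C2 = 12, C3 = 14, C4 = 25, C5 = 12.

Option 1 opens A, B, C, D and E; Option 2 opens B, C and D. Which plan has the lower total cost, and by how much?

Option 1: {A, B, C, D, E}: C1→E 4·16=64, C2→C 3·12=36, C3→C 2·14=28, C4→D 2·25=50, C5→D 2·12=24. Service 202; fixed 66; total 268.
Option 2: {B, C, D}: C1→C 10·16=160, C2→C 3·12=36, C3→C 2·14=28, C4→D 2·25=50, C5→D 2·12=24. Service 298; fixed 40; total 338.
Difference: |268 − 338| = 70.

Option 1 is cheaper by 70.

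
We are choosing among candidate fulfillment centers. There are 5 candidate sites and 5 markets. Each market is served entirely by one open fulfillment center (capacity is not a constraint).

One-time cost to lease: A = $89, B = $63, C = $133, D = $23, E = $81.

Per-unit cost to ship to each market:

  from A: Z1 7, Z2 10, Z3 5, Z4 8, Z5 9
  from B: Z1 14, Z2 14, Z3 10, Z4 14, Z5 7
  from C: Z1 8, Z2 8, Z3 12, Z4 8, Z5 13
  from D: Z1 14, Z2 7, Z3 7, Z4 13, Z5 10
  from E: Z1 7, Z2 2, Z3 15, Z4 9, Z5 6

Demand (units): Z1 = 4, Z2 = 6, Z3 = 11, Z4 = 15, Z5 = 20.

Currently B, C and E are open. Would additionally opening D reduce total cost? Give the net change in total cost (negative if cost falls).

Yes — net change −10 (cost falls by 10).

Current service cost with {B, C, E}: 390.
Adding D: each market re-picks its cheapest; new service cost 357, saving 33.
Extra fixed cost: 23. Net change = 23 − 33 = -10.
(Totals: 667 → 657.)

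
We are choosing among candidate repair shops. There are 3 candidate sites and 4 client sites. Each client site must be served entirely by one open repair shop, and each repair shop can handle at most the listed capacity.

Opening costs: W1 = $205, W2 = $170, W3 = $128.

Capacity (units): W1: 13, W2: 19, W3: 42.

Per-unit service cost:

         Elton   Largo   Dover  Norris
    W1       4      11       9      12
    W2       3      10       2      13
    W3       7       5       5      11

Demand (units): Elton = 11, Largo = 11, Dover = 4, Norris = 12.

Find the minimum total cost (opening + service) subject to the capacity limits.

Minimum total cost: 412

Open {W3}: Elton→W3 7·11=77, Largo→W3 5·11=55, Dover→W3 5·4=20, Norris→W3 11·12=132.
Loads: W3 carries 38/42. Service 284; fixed 128; total 412.
Next best feasible plan costs 526.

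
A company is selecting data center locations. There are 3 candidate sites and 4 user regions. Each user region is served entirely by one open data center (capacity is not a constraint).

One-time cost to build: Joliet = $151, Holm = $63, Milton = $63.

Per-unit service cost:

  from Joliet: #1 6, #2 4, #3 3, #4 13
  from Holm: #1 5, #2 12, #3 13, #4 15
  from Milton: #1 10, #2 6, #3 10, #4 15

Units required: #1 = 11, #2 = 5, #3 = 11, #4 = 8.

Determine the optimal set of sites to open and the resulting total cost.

Open Joliet only; minimum total cost 374.

For any fixed open set, each user region goes to its cheapest open site; total = fixed + service.
{Joliet}: #1→Joliet 6·11=66, #2→Joliet 4·5=20, #3→Joliet 3·11=33, #4→Joliet 13·8=104. Service 223; fixed 151; total 374.
{Joliet, Holm}: service 212 + fixed 214 = 426
{Milton}: service 370 + fixed 63 = 433
{Joliet, Holm, Milton}: service 212 + fixed 277 = 489
(All 7 nonempty subsets were checked; Joliet only is lowest.)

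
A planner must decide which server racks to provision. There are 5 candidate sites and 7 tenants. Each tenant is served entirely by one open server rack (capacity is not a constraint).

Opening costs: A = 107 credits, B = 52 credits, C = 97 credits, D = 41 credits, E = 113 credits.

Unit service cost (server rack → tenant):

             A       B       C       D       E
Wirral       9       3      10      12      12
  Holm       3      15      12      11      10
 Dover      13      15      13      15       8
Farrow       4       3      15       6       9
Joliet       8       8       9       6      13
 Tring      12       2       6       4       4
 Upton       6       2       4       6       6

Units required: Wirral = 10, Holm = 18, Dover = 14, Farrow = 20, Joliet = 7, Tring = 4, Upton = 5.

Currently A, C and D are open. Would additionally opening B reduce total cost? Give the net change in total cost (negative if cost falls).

Yes — net change −46 (cost falls by 46).

Current service cost with {A, C, D}: 484.
Adding B: each tenant re-picks its cheapest; new service cost 386, saving 98.
Extra fixed cost: 52. Net change = 52 − 98 = -46.
(Totals: 729 → 683.)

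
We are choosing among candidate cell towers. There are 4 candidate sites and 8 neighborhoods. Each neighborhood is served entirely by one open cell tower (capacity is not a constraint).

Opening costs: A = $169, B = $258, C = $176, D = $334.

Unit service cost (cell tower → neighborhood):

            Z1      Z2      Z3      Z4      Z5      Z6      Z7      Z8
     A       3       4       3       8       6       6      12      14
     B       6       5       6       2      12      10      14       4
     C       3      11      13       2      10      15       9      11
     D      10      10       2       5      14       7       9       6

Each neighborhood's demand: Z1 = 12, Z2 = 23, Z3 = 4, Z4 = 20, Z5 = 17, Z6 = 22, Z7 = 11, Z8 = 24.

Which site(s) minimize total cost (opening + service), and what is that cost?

Open A and B; minimum total cost 1069.

For any fixed open set, each neighborhood goes to its cheapest open site; total = fixed + service.
{A, B}: Z1→A 3·12=36, Z2→A 4·23=92, Z3→A 3·4=12, Z4→B 2·20=40, Z5→A 6·17=102, Z6→A 6·22=132, Z7→A 12·11=132, Z8→B 4·24=96. Service 642; fixed 427; total 1069.
{A, C}: service 777 + fixed 345 = 1122
{A}: Z1→A 3·12=36, Z2→A 4·23=92, Z3→A 3·4=12, Z4→A 8·20=160, Z5→A 6·17=102, Z6→A 6·22=132, Z7→A 12·11=132, Z8→A 14·24=336. Service 1002; fixed 169; total 1171.
{A, B, C, D}: service 605 + fixed 937 = 1542
No other subset beats 1069.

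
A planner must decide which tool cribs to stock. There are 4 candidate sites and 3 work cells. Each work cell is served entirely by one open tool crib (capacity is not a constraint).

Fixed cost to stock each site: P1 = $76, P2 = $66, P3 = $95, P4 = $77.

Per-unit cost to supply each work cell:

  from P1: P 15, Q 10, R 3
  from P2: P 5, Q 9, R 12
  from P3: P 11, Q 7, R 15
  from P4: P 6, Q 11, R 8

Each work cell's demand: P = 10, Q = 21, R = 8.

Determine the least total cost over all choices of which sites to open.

Minimum total cost: 401

For any fixed open set, each work cell goes to its cheapest open site; total = fixed + service.
{P2}: P→P2 5·10=50, Q→P2 9·21=189, R→P2 12·8=96. Service 335; fixed 66; total 401.
{P1, P2}: P→P2 5·10=50, Q→P2 9·21=189, R→P1 3·8=24. Service 263; fixed 142; total 405.
{P4}: P→P4 6·10=60, Q→P4 11·21=231, R→P4 8·8=64. Service 355; fixed 77; total 432.
{P1, P2, P3, P4}: service 221 + fixed 314 = 535
(All 15 nonempty subsets were checked; P2 only is lowest.)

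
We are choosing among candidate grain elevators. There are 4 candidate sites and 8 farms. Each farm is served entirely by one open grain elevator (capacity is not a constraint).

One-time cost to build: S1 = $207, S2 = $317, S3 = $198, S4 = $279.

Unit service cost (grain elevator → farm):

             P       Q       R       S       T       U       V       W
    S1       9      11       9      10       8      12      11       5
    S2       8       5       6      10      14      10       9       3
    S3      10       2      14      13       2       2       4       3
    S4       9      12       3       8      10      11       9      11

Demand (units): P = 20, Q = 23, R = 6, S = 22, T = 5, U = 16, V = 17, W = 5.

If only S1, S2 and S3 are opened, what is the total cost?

Total cost: 1309

Each farm is assigned to its cheapest site among the open ones.
{S1, S2, S3}: P→S2 8·20=160, Q→S3 2·23=46, R→S2 6·6=36, S→S1 10·22=220, T→S3 2·5=10, U→S3 2·16=32, V→S3 4·17=68, W→S2 3·5=15. Service 587; fixed 722; total 1309.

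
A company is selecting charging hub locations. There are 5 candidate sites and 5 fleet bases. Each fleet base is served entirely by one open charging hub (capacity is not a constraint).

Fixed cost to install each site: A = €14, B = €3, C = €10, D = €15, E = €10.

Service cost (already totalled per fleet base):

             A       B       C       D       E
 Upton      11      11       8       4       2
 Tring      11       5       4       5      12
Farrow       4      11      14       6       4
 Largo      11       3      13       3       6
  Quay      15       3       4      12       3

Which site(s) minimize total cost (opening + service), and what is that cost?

For any fixed open set, each fleet base goes to its cheapest open site; total = fixed + service.
{B, E}: Upton→E 2, Tring→B 5, Farrow→E 4, Largo→B 3, Quay→B 3. Service 17; fixed 13; total 30.
{B}: service 33 + fixed 3 = 36
{E}: service 27 + fixed 10 = 37
{A, B, C, D, E}: service 16 + fixed 52 = 68
No other subset beats 30.

Open B and E; minimum total cost 30.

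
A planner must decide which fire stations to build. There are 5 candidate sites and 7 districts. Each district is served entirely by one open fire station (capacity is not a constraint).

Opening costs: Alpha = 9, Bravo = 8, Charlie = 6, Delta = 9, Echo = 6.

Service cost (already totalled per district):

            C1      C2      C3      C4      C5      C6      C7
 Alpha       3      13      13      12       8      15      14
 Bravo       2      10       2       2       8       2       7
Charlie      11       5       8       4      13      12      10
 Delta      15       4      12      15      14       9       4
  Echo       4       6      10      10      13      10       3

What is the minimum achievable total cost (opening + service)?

For any fixed open set, each district goes to its cheapest open site; total = fixed + service.
{Bravo, Echo}: C1→Bravo 2, C2→Echo 6, C3→Bravo 2, C4→Bravo 2, C5→Bravo 8, C6→Bravo 2, C7→Echo 3. Service 25; fixed 14; total 39.
{Bravo}: service 33 + fixed 8 = 41
{Bravo, Delta}: service 24 + fixed 17 = 41
{Alpha, Bravo, Charlie, Delta, Echo}: C1→Bravo 2, C2→Delta 4, C3→Bravo 2, C4→Bravo 2, C5→Alpha 8, C6→Bravo 2, C7→Echo 3. Service 23; fixed 38; total 61.
No other subset beats 39.

Minimum total cost: 39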